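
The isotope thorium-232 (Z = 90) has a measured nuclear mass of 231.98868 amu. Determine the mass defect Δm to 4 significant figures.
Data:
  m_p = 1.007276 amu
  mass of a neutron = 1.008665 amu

1.897 amu

The nucleus contains 90 protons and 232 − 90 = 142 neutrons.
Mass of separated nucleons = 90(1.007276) + 142(1.008665) = 90.654840 + 143.230430 = 233.885270 amu
Δm = 233.885270 − 231.98868 = 1.896590 amu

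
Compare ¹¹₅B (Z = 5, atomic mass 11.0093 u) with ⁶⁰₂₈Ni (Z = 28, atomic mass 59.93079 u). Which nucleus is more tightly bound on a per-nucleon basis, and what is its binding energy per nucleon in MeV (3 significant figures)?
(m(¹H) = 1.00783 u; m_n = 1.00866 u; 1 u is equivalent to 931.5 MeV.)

⁶⁰₂₈Ni; 8.78 MeV/nucleon

¹¹₅B: Σm = 5(1.00783) + 6(1.00866) = 11.09111 u; Δm = 0.08181 u; E_B = 76.206 MeV; E_B/A = 6.928 MeV
⁶⁰₂₈Ni: Σm = 28(1.00783) + 32(1.00866) = 60.49636 u; Δm = 0.56557 u; E_B = 526.828 MeV; E_B/A = 8.780 MeV
⁶⁰₂₈Ni has the higher binding energy per nucleon, so it is the more tightly bound nucleus.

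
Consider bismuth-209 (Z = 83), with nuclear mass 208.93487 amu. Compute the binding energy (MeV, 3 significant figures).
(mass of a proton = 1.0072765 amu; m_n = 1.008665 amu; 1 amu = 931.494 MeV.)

Σm = 83·m_p + 126·m_n = 83.6039495 + 127.091790 = 210.6957395 amu
Mass defect Δm = 210.6957395 − 208.93487 = 1.7608695 amu
E_B = 1.7608695 × 931.494 = 1640.24 MeV

1640 MeV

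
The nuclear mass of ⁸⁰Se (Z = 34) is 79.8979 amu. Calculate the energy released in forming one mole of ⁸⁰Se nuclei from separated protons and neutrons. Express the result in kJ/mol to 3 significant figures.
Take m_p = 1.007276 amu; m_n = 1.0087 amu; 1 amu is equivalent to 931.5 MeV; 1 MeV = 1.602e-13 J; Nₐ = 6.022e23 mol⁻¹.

Mass of separated nucleons = 34(1.007276) + 46(1.0087) = 34.247384 + 46.4002 = 80.647584 amu
Δm = 80.647584 − 79.8979 = 0.749684 amu
Converting to energy: 0.749684 amu × 931.5 MeV/amu = 698.331 MeV
Per nucleus in joules: 698.331 MeV × 1.602e-13 J/MeV = 1.1187e-10 J
Per mole: 1.1187e-10 J × 6.022e23 mol⁻¹ = 6.7368e+13 J/mol

6.74e+10 kJ/mol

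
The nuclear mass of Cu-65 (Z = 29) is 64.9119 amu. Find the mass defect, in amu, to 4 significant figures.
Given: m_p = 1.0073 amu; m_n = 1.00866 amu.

0.6116 amu

Σm = 29·m_p + 36·m_n = 29.2117 + 36.31176 = 65.52346 amu
Δm = 65.52346 − 64.9119 = 0.61156 amu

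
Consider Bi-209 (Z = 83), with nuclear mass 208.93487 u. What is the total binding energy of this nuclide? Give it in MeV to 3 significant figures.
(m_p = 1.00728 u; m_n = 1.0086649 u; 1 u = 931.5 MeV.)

1640 MeV

Σm = 83·m_p + 126·m_n = 83.60424 + 127.0917774 = 210.6960174 u
Δm = 210.6960174 − 208.93487 = 1.7611474 u
Binding energy = Δm·c² = 1.7611474 × 931.5 MeV/u = 1640.51 MeV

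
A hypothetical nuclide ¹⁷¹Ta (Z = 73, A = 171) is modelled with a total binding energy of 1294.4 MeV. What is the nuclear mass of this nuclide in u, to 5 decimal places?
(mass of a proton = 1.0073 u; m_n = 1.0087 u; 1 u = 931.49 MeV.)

170.99590 u

Mass defect = 1294.4 MeV / (931.49 MeV/u) = 1.3896016 u
Constituent mass = 73(1.0073) + 98(1.0087) = 172.3855 u
Nuclear mass = 172.3855 − 1.3896016 = 170.9958984 u ≈ 170.99590 u (to 5 decimal places)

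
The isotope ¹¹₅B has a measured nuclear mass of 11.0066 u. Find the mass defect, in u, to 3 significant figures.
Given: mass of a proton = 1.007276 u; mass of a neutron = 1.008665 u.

With 5 protons and 6 neutrons (A = 11):
Σm = 5·m_p + 6·m_n = 5.036380 + 6.051990 = 11.088370 u
Mass defect Δm = 11.088370 − 11.0066 = 0.081770 u

0.0818 u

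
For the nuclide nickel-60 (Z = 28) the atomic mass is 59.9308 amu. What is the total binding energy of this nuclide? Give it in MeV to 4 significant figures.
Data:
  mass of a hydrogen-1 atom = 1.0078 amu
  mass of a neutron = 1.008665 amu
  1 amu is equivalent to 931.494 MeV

526.2 MeV

Σm = 28·m(¹H) + 32·m_n = 28.2184 + 32.277280 = 60.495680 amu
The mass defect is 60.495680 − 59.9308 = 0.564880 amu.
Binding energy = Δm·c² = 0.564880 × 931.494 MeV/amu = 526.182 MeV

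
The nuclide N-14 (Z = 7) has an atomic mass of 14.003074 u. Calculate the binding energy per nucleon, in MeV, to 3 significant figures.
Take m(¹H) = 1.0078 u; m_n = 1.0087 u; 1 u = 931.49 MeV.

7.48 MeV/nucleon

Mass of separated nucleons = 7(1.0078) + 7(1.0087) = 7.0546 + 7.0609 = 14.1155 u
The mass defect is 14.1155 − 14.003074 = 0.112426 u.
Converting to energy: 0.112426 u × 931.49 MeV/u = 104.724 MeV
Dividing by A = 14 gives 7.480 MeV per nucleon.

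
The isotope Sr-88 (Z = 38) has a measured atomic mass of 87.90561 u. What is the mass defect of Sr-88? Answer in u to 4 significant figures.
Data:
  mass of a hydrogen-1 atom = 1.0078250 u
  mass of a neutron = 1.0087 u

Z = 38, so N = A − Z = 88 − 38 = 50.
Total constituent mass: 38 × 1.0078250 + 50 × 1.0087 = 88.7323500 u
Δm = 88.7323500 − 87.90561 = 0.8267400 u

0.8267 u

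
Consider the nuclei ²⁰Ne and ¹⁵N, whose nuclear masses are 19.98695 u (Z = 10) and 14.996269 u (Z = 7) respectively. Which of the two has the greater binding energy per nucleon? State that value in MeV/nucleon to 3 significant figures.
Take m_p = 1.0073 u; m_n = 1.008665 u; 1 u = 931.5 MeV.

²⁰Ne; 8.04 MeV/nucleon

²⁰Ne: Σm = 10(1.0073) + 10(1.008665) = 20.159650 u; Δm = 0.172700 u; E_B = 160.87 MeV; E_B/A = 8.044 MeV
¹⁵N: Σm = 7(1.0073) + 8(1.008665) = 15.120420 u; Δm = 0.124151 u; E_B = 115.65 MeV; E_B/A = 7.710 MeV
²⁰Ne has the higher binding energy per nucleon, so it is the more tightly bound nucleus.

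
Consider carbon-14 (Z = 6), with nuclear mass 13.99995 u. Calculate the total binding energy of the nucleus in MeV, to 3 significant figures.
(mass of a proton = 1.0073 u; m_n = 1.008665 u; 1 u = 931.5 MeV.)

105 MeV

Total constituent mass: 6 × 1.0073 + 8 × 1.008665 = 14.113120 u
Δm = 14.113120 − 13.99995 = 0.113170 u
Converting to energy: 0.113170 u × 931.5 MeV/u = 105.418 MeV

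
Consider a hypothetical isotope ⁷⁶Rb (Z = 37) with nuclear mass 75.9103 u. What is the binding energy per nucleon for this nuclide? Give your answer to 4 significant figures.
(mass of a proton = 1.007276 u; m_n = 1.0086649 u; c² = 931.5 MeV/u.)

8.541 MeV/nucleon

Total constituent mass: 37 × 1.007276 + 39 × 1.0086649 = 76.6071431 u
Mass defect Δm = 76.6071431 − 75.9103 = 0.6968431 u
E_B = 0.6968431 × 931.5 = 649.109 MeV
Dividing by A = 76 gives 8.541 MeV per nucleon.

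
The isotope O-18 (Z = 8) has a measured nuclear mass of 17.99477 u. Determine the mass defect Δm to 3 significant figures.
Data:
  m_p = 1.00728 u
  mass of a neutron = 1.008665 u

0.150 u

Σm = 8·m_p + 10·m_n = 8.05824 + 10.086650 = 18.144890 u
The mass defect is 18.144890 − 17.99477 = 0.150120 u.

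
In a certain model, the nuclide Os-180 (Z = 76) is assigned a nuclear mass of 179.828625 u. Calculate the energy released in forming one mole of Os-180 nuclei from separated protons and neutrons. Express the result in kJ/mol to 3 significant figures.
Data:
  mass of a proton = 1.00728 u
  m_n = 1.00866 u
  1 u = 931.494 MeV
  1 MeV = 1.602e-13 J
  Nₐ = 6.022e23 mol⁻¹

1.46e+11 kJ/mol

Σm = 76·m_p + 104·m_n = 76.55328 + 104.90064 = 181.45392 u
Mass defect Δm = 181.45392 − 179.828625 = 1.625295 u
Binding energy = Δm·c² = 1.625295 × 931.494 MeV/u = 1513.95 MeV
Per nucleus in joules: 1513.95 MeV × 1.602e-13 J/MeV = 2.4253e-10 J
Per mole: 2.4253e-10 J × 6.022e23 mol⁻¹ = 1.4605e+14 J/mol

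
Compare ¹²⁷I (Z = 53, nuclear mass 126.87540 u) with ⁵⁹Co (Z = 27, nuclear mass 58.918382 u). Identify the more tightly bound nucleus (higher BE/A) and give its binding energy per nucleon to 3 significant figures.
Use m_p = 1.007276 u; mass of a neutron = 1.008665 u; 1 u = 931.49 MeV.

⁵⁹Co; 8.77 MeV/nucleon

¹²⁷I: Σm = 53(1.007276) + 74(1.008665) = 128.026838 u; Δm = 1.151438 u; E_B = 1072.55 MeV; E_B/A = 8.445 MeV
⁵⁹Co: Σm = 27(1.007276) + 32(1.008665) = 59.473732 u; Δm = 0.555350 u; E_B = 517.30 MeV; E_B/A = 8.768 MeV
⁵⁹Co has the higher binding energy per nucleon, so it is the more tightly bound nucleus.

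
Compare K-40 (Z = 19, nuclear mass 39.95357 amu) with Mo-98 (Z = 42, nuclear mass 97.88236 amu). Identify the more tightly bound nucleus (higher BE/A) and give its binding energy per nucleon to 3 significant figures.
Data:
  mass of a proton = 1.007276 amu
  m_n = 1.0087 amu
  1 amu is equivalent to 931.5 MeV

K-40: Σm = 19(1.007276) + 21(1.0087) = 40.320944 amu; Δm = 0.367374 amu; E_B = 342.21 MeV; E_B/A = 8.555 MeV
Mo-98: Σm = 42(1.007276) + 56(1.0087) = 98.792792 amu; Δm = 0.910432 amu; E_B = 848.07 MeV; E_B/A = 8.654 MeV
Mo-98 has the higher binding energy per nucleon, so it is the more tightly bound nucleus.

Mo-98; 8.65 MeV/nucleon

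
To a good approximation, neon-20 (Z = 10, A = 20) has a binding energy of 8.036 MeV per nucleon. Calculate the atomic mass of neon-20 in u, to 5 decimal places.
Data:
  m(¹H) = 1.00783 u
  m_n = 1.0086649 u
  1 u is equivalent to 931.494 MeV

Total binding energy = 20 × 8.036 = 160.720 MeV
Mass defect = 160.720 MeV / (931.494 MeV/u) = 0.1725400 u
Constituent mass = 10(1.00783) + 10(1.0086649) = 20.1649490 u
Atomic mass = 20.1649490 − 0.1725400 = 19.9924090 u ≈ 19.99241 u (to 5 decimal places)

19.99241 u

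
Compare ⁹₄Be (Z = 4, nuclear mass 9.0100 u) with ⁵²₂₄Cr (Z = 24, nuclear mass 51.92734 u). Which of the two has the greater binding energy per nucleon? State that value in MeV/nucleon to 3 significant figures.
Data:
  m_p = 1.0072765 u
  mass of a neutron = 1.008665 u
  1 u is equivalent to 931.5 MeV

⁵²₂₄Cr; 8.78 MeV/nucleon

⁹₄Be: Σm = 4(1.0072765) + 5(1.008665) = 9.0724310 u; Δm = 0.0624310 u; E_B = 58.154 MeV; E_B/A = 6.462 MeV
⁵²₂₄Cr: Σm = 24(1.0072765) + 28(1.008665) = 52.4172560 u; Δm = 0.4899160 u; E_B = 456.36 MeV; E_B/A = 8.776 MeV
⁵²₂₄Cr has the higher binding energy per nucleon, so it is the more tightly bound nucleus.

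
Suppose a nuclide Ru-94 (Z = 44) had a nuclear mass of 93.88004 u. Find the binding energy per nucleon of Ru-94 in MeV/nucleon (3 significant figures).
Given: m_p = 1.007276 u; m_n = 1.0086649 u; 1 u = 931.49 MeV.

Mass of separated nucleons = 44(1.007276) + 50(1.0086649) = 44.320144 + 50.4332450 = 94.7533890 u
Mass defect Δm = 94.7533890 − 93.88004 = 0.8733490 u
Converting to energy: 0.8733490 u × 931.49 MeV/u = 813.516 MeV
Per nucleon: 813.516 / 94 = 8.654 MeV

8.65 MeV/nucleon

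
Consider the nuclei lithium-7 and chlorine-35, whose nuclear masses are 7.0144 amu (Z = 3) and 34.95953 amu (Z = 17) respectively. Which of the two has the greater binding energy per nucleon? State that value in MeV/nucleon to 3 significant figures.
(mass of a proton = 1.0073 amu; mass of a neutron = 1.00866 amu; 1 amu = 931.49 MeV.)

chlorine-35; 8.53 MeV/nucleon

lithium-7: Σm = 3(1.0073) + 4(1.00866) = 7.05654 amu; Δm = 0.04214 amu; E_B = 39.253 MeV; E_B/A = 5.608 MeV
chlorine-35: Σm = 17(1.0073) + 18(1.00866) = 35.27998 amu; Δm = 0.32045 amu; E_B = 298.496 MeV; E_B/A = 8.528 MeV
chlorine-35 has the higher binding energy per nucleon, so it is the more tightly bound nucleus.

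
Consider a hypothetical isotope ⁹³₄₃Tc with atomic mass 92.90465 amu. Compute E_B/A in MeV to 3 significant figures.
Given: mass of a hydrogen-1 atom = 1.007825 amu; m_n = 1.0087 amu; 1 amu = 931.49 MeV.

The nucleus contains 43 protons and 93 − 43 = 50 neutrons.
Mass of separated nucleons = 43(1.007825) + 50(1.0087) = 43.336475 + 50.4350 = 93.771475 amu
The mass defect is 93.771475 − 92.90465 = 0.866825 amu.
Binding energy = Δm·c² = 0.866825 × 931.49 MeV/amu = 807.439 MeV
BE/A = 807.439 MeV / 93 = 8.682 MeV/nucleon

8.68 MeV/nucleon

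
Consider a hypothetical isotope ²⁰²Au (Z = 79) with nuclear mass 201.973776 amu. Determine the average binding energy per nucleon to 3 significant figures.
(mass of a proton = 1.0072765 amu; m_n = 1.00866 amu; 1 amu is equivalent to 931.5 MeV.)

Z = 79, so N = A − Z = 202 − 79 = 123.
Total constituent mass: 79 × 1.0072765 + 123 × 1.00866 = 203.6400235 amu
Δm = 203.6400235 − 201.973776 = 1.6662475 amu
Binding energy = Δm·c² = 1.6662475 × 931.5 MeV/amu = 1552.11 MeV
Per nucleon: 1552.11 / 202 = 7.684 MeV

7.68 MeV/nucleon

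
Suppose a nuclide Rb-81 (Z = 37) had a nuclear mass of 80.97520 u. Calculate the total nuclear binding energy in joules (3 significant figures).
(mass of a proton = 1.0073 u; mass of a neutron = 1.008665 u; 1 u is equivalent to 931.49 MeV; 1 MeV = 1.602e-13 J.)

Mass of separated nucleons = 37(1.0073) + 44(1.008665) = 37.2701 + 44.381260 = 81.651360 u
Δm = 81.651360 − 80.97520 = 0.676160 u
E_B = 0.676160 × 931.49 = 629.836 MeV
In joules: 629.836 MeV × 1.602e-13 J/MeV = 1.0090e-10 J

1.01e-10 J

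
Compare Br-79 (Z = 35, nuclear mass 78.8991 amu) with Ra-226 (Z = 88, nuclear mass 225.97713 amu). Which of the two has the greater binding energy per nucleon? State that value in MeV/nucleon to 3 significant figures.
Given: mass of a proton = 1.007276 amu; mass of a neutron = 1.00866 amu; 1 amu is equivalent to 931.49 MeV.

Br-79; 8.69 MeV/nucleon

Br-79: Σm = 35(1.007276) + 44(1.00866) = 79.635700 amu; Δm = 0.736600 amu; E_B = 686.14 MeV; E_B/A = 8.685 MeV
Ra-226: Σm = 88(1.007276) + 138(1.00866) = 227.835368 amu; Δm = 1.858238 amu; E_B = 1730.9 MeV; E_B/A = 7.659 MeV
Br-79 has the higher binding energy per nucleon, so it is the more tightly bound nucleus.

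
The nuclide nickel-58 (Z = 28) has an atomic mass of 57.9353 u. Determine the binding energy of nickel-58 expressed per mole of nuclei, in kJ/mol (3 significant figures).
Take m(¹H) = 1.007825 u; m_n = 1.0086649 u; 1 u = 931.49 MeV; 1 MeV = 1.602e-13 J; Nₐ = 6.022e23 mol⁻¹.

4.89e+10 kJ/mol

The nucleus contains 28 protons and 58 − 28 = 30 neutrons.
Σm = 28·m(¹H) + 30·m_n = 28.219100 + 30.2599470 = 58.4790470 u
The mass defect is 58.4790470 − 57.9353 = 0.5437470 u.
E_B = 0.5437470 × 931.49 = 506.495 MeV
Per nucleus in joules: 506.495 MeV × 1.602e-13 J/MeV = 8.1140e-11 J
Per mole: 8.1140e-11 J × 6.022e23 mol⁻¹ = 4.8863e+13 J/mol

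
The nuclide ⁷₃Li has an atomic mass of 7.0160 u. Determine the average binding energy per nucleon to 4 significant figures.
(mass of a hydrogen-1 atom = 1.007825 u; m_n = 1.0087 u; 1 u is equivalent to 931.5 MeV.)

With 3 protons and 4 neutrons (A = 7):
Mass of separated nucleons = 3(1.007825) + 4(1.0087) = 3.023475 + 4.0348 = 7.058275 u
Mass defect Δm = 7.058275 − 7.0160 = 0.042275 u
Converting to energy: 0.042275 u × 931.5 MeV/u = 39.3792 MeV
Dividing by A = 7 gives 5.626 MeV per nucleon.

5.626 MeV/nucleon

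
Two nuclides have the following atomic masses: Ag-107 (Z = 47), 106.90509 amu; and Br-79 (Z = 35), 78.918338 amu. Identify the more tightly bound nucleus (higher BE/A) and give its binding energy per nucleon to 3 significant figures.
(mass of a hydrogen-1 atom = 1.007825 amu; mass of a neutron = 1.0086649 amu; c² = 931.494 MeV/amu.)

Br-79; 8.69 MeV/nucleon

Ag-107: Σm = 47(1.007825) + 60(1.0086649) = 107.8876690 amu; Δm = 0.9825790 amu; E_B = 915.27 MeV; E_B/A = 8.554 MeV
Br-79: Σm = 35(1.007825) + 44(1.0086649) = 79.6551306 amu; Δm = 0.7367926 amu; E_B = 686.32 MeV; E_B/A = 8.688 MeV
Br-79 has the higher binding energy per nucleon, so it is the more tightly bound nucleus.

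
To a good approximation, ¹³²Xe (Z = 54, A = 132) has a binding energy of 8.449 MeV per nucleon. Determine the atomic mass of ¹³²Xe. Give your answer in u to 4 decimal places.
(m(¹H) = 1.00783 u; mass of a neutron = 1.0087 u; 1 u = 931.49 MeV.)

Total binding energy = 132 × 8.449 = 1115.268 MeV
Mass defect = 1115.268 MeV / (931.49 MeV/u) = 1.197295 u
Constituent mass = 54(1.00783) + 78(1.0087) = 133.10142 u
Atomic mass = 133.10142 − 1.197295 = 131.904125 u ≈ 131.9041 u (to 4 decimal places)

131.9041 u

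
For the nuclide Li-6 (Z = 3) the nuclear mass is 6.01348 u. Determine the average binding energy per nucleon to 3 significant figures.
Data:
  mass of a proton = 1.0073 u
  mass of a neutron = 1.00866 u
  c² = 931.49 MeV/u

The nucleus contains 3 protons and 6 − 3 = 3 neutrons.
Σm = 3·m_p + 3·m_n = 3.0219 + 3.02598 = 6.04788 u
The mass defect is 6.04788 − 6.01348 = 0.03440 u.
E_B = 0.03440 × 931.49 = 32.0433 MeV
Dividing by A = 6 gives 5.341 MeV per nucleon.

5.34 MeV/nucleon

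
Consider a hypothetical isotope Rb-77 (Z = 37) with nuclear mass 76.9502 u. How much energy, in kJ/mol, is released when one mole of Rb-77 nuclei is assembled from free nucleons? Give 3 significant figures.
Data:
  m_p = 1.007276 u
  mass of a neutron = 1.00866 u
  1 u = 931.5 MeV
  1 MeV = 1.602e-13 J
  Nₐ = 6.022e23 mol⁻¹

The nucleus contains 37 protons and 77 − 37 = 40 neutrons.
Total constituent mass: 37 × 1.007276 + 40 × 1.00866 = 77.615612 u
Mass defect Δm = 77.615612 − 76.9502 = 0.665412 u
E_B = 0.665412 × 931.5 = 619.831 MeV
Per nucleus in joules: 619.831 MeV × 1.602e-13 J/MeV = 9.9297e-11 J
Per mole: 9.9297e-11 J × 6.022e23 mol⁻¹ = 5.9797e+13 J/mol

5.98e+10 kJ/mol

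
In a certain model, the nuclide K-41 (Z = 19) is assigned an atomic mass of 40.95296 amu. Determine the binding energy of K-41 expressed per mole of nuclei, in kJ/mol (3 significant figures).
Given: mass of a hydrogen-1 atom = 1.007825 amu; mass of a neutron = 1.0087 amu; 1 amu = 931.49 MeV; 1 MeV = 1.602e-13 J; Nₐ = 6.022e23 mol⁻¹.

The nucleus contains 19 protons and 41 − 19 = 22 neutrons.
Total constituent mass: 19 × 1.007825 + 22 × 1.0087 = 41.340075 amu
Δm = 41.340075 − 40.95296 = 0.387115 amu
E_B = 0.387115 × 931.49 = 360.594 MeV
Per nucleus in joules: 360.594 MeV × 1.602e-13 J/MeV = 5.7767e-11 J
Per mole: 5.7767e-11 J × 6.022e23 mol⁻¹ = 3.4787e+13 J/mol

3.48e+10 kJ/mol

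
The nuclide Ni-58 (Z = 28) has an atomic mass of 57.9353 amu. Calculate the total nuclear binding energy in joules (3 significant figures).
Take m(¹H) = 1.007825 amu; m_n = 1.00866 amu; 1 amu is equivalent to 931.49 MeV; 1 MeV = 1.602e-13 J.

With 28 protons and 30 neutrons (A = 58):
Total constituent mass: 28 × 1.007825 + 30 × 1.00866 = 58.478900 amu
Mass defect Δm = 58.478900 − 57.9353 = 0.543600 amu
Converting to energy: 0.543600 amu × 931.49 MeV/amu = 506.358 MeV
In joules: 506.358 MeV × 1.602e-13 J/MeV = 8.1119e-11 J

8.11e-11 J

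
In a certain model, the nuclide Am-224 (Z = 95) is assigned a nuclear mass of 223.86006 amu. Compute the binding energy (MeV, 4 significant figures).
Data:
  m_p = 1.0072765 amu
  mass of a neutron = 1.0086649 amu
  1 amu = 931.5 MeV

1815 MeV

With 95 protons and 129 neutrons (A = 224):
Mass of separated nucleons = 95(1.0072765) + 129(1.0086649) = 95.6912675 + 130.1177721 = 225.8090396 amu
Δm = 225.8090396 − 223.86006 = 1.9489796 amu
E_B = 1.9489796 × 931.5 = 1815.47 MeV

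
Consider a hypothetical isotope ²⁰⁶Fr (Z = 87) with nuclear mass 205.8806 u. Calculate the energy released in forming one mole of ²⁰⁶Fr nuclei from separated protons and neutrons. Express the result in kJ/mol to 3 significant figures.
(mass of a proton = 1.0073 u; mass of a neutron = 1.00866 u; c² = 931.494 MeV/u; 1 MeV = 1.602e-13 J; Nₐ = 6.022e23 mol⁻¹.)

Total constituent mass: 87 × 1.0073 + 119 × 1.00866 = 207.66564 u
Mass defect Δm = 207.66564 − 205.8806 = 1.78504 u
E_B = 1.78504 × 931.494 = 1662.75 MeV
Per nucleus in joules: 1662.75 MeV × 1.602e-13 J/MeV = 2.6637e-10 J
Per mole: 2.6637e-10 J × 6.022e23 mol⁻¹ = 1.6041e+14 J/mol

1.60e+11 kJ/mol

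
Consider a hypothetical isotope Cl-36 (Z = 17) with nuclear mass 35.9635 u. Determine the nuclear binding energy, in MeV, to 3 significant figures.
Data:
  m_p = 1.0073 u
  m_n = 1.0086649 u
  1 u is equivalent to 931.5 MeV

303 MeV

Σm = 17·m_p + 19·m_n = 17.1241 + 19.1646331 = 36.2887331 u
Mass defect Δm = 36.2887331 − 35.9635 = 0.3252331 u
Converting to energy: 0.3252331 u × 931.5 MeV/u = 302.955 MeV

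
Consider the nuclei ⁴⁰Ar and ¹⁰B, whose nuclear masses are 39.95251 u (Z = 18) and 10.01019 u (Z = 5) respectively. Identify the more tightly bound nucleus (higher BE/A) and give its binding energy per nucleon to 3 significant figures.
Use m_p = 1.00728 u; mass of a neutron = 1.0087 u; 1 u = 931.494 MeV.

⁴⁰Ar: Σm = 18(1.00728) + 22(1.0087) = 40.32244 u; Δm = 0.36993 u; E_B = 344.588 MeV; E_B/A = 8.6147 MeV
¹⁰B: Σm = 5(1.00728) + 5(1.0087) = 10.07990 u; Δm = 0.06971 u; E_B = 64.934 MeV; E_B/A = 6.493 MeV
⁴⁰Ar has the higher binding energy per nucleon, so it is the more tightly bound nucleus.

⁴⁰Ar; 8.61 MeV/nucleon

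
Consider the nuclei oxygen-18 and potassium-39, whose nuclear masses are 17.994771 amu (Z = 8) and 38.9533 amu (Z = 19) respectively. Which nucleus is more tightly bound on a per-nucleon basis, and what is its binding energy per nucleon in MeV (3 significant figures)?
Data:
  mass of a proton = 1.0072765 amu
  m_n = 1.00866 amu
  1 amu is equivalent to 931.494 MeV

oxygen-18: Σm = 8(1.0072765) + 10(1.00866) = 18.1448120 amu; Δm = 0.1500410 amu; E_B = 139.762 MeV; E_B/A = 7.7646 MeV
potassium-39: Σm = 19(1.0072765) + 20(1.00866) = 39.3114535 amu; Δm = 0.3581535 amu; E_B = 333.62 MeV; E_B/A = 8.554 MeV
potassium-39 has the higher binding energy per nucleon, so it is the more tightly bound nucleus.

potassium-39; 8.55 MeV/nucleon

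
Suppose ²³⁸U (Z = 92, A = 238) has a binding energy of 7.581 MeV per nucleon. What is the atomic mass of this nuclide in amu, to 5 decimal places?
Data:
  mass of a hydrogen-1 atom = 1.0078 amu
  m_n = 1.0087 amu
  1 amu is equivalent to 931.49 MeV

238.05082 amu

Total binding energy = 238 × 7.581 = 1804.278 MeV
Mass defect = 1804.278 MeV / (931.49 MeV/amu) = 1.9369805 amu
Constituent mass = 92(1.0078) + 146(1.0087) = 239.9878 amu
Atomic mass = 239.9878 − 1.9369805 = 238.0508195 amu ≈ 238.05082 amu (to 5 decimal places)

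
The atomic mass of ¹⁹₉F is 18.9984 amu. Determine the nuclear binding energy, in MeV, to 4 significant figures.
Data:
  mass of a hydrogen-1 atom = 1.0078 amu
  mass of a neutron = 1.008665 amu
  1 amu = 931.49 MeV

The nucleus contains 9 protons and 19 − 9 = 10 neutrons.
Total constituent mass: 9 × 1.0078 + 10 × 1.008665 = 19.156850 amu
Mass defect Δm = 19.156850 − 18.9984 = 0.158450 amu
Converting to energy: 0.158450 amu × 931.49 MeV/amu = 147.595 MeV

147.6 MeV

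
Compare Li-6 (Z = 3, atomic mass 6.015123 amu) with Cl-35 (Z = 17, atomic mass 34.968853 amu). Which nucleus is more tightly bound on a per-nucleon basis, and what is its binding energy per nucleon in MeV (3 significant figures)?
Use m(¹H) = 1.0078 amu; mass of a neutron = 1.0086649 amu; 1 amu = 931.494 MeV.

Cl-35; 8.51 MeV/nucleon

Li-6: Σm = 3(1.0078) + 3(1.0086649) = 6.0493947 amu; Δm = 0.0342717 amu; E_B = 31.924 MeV; E_B/A = 5.321 MeV
Cl-35: Σm = 17(1.0078) + 18(1.0086649) = 35.2885682 amu; Δm = 0.3197152 amu; E_B = 297.81 MeV; E_B/A = 8.509 MeV
Cl-35 has the higher binding energy per nucleon, so it is the more tightly bound nucleus.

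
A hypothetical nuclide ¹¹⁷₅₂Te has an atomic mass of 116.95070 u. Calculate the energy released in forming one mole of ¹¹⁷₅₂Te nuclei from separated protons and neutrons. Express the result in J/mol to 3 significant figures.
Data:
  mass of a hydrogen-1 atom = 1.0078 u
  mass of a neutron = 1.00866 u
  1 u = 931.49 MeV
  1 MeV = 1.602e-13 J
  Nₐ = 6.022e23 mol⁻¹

Z = 52, so N = A − Z = 117 − 52 = 65.
Total constituent mass: 52 × 1.0078 + 65 × 1.00866 = 117.96850 u
Δm = 117.96850 − 116.95070 = 1.01780 u
Binding energy = Δm·c² = 1.01780 × 931.49 MeV/u = 948.071 MeV
Per nucleus in joules: 948.071 MeV × 1.602e-13 J/MeV = 1.5188e-10 J
Per mole: 1.5188e-10 J × 6.022e23 mol⁻¹ = 9.1462e+13 J/mol

9.15e+13 J/mol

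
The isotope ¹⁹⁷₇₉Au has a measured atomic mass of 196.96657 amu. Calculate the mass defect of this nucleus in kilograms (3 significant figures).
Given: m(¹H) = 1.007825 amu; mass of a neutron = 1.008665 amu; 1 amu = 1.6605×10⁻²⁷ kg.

2.78e-27 kg

With 79 protons and 118 neutrons (A = 197):
Σm = 79·m(¹H) + 118·m_n = 79.618175 + 119.022470 = 198.640645 amu
The mass defect is 198.640645 − 196.96657 = 1.674075 amu.
In SI units: 1.674075 amu × 1.6605×10⁻²⁷ kg/amu = 2.7798e-27 kg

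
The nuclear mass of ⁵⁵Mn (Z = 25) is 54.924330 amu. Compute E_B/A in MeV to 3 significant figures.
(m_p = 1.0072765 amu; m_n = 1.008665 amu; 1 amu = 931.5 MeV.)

Total constituent mass: 25 × 1.0072765 + 30 × 1.008665 = 55.4418625 amu
The mass defect is 55.4418625 − 54.924330 = 0.5175325 amu.
E_B = 0.5175325 × 931.5 = 482.082 MeV
Per nucleon: 482.082 / 55 = 8.765 MeV

8.77 MeV/nucleon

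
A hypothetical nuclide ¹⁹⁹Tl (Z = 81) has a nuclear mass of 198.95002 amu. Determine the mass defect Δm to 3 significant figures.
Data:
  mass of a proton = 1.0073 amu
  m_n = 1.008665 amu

1.66 amu

Σm = 81·m_p + 118·m_n = 81.5913 + 119.022470 = 200.613770 amu
Δm = 200.613770 − 198.95002 = 1.663750 amu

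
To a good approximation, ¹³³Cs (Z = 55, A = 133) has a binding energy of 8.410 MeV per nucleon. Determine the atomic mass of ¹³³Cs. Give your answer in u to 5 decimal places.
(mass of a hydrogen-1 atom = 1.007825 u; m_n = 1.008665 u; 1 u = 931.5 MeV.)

132.90546 u

Total binding energy = 133 × 8.410 = 1118.530 MeV
Mass defect = 1118.530 MeV / (931.5 MeV/u) = 1.2007837 u
Constituent mass = 55(1.007825) + 78(1.008665) = 134.106245 u
Atomic mass = 134.106245 − 1.2007837 = 132.9054613 u ≈ 132.90546 u (to 5 decimal places)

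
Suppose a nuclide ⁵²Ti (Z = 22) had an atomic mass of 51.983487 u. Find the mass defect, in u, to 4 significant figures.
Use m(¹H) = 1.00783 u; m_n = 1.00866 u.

The nucleus contains 22 protons and 52 − 22 = 30 neutrons.
Total constituent mass: 22 × 1.00783 + 30 × 1.00866 = 52.43206 u
Mass defect Δm = 52.43206 − 51.983487 = 0.448573 u

0.4486 u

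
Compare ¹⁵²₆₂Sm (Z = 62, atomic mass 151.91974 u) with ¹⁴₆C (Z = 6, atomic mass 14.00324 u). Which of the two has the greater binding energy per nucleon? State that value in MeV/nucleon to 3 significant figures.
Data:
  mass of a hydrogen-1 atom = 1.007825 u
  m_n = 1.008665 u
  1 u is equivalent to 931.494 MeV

¹⁵²₆₂Sm; 8.24 MeV/nucleon

¹⁵²₆₂Sm: Σm = 62(1.007825) + 90(1.008665) = 153.265000 u; Δm = 1.345260 u; E_B = 1253.1 MeV; E_B/A = 8.244 MeV
¹⁴₆C: Σm = 6(1.007825) + 8(1.008665) = 14.116270 u; Δm = 0.113030 u; E_B = 105.2868 MeV; E_B/A = 7.520 MeV
¹⁵²₆₂Sm has the higher binding energy per nucleon, so it is the more tightly bound nucleus.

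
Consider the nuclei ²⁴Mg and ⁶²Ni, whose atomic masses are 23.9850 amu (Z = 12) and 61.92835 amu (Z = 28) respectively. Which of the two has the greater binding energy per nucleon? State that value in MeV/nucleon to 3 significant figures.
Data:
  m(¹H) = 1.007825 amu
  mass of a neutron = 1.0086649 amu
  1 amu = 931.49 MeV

⁶²Ni; 8.79 MeV/nucleon

²⁴Mg: Σm = 12(1.007825) + 12(1.0086649) = 24.1978788 amu; Δm = 0.2128788 amu; E_B = 198.29 MeV; E_B/A = 8.262 MeV
⁶²Ni: Σm = 28(1.007825) + 34(1.0086649) = 62.5137066 amu; Δm = 0.5853566 amu; E_B = 545.25 MeV; E_B/A = 8.794 MeV
⁶²Ni has the higher binding energy per nucleon, so it is the more tightly bound nucleus.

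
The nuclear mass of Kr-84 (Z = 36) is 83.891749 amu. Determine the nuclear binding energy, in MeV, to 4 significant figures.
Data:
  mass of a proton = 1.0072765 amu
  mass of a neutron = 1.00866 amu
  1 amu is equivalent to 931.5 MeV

732.1 MeV

Σm = 36·m_p + 48·m_n = 36.2619540 + 48.41568 = 84.6776340 amu
The mass defect is 84.6776340 − 83.891749 = 0.7858850 amu.
Binding energy = Δm·c² = 0.7858850 × 931.5 MeV/amu = 732.052 MeV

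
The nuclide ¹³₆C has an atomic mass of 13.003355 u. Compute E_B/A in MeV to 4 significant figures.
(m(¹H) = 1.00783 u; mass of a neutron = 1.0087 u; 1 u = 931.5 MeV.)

7.490 MeV/nucleon

Σm = 6·m(¹H) + 7·m_n = 6.04698 + 7.0609 = 13.10788 u
Mass defect Δm = 13.10788 − 13.003355 = 0.104525 u
E_B = 0.104525 × 931.5 = 97.3650 MeV
Dividing by A = 13 gives 7.490 MeV per nucleon.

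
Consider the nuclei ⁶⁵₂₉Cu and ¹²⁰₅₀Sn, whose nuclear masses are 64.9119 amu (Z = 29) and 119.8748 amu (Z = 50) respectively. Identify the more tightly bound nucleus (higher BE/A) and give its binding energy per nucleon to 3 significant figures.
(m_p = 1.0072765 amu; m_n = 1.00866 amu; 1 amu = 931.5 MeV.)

⁶⁵₂₉Cu; 8.75 MeV/nucleon

⁶⁵₂₉Cu: Σm = 29(1.0072765) + 36(1.00866) = 65.5227785 amu; Δm = 0.6108785 amu; E_B = 569.03 MeV; E_B/A = 8.754 MeV
¹²⁰₅₀Sn: Σm = 50(1.0072765) + 70(1.00866) = 120.9700250 amu; Δm = 1.0952250 amu; E_B = 1020.2 MeV; E_B/A = 8.502 MeV
⁶⁵₂₉Cu has the higher binding energy per nucleon, so it is the more tightly bound nucleus.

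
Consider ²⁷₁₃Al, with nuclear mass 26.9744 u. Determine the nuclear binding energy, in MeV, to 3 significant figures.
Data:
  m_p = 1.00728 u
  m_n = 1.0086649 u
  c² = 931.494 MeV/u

Mass of separated nucleons = 13(1.00728) + 14(1.0086649) = 13.09464 + 14.1213086 = 27.2159486 u
The mass defect is 27.2159486 − 26.9744 = 0.2415486 u.
Converting to energy: 0.2415486 u × 931.494 MeV/u = 225.001 MeV

225 MeV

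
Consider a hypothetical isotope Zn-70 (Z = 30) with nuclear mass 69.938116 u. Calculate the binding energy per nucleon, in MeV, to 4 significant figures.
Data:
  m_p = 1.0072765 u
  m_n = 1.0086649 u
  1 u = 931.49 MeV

Z = 30, so N = A − Z = 70 − 30 = 40.
Total constituent mass: 30 × 1.0072765 + 40 × 1.0086649 = 70.5648910 u
The mass defect is 70.5648910 − 69.938116 = 0.6267750 u.
E_B = 0.6267750 × 931.49 = 583.8346 MeV
Per nucleon: 583.8346 / 70 = 8.340 MeV

8.340 MeV/nucleon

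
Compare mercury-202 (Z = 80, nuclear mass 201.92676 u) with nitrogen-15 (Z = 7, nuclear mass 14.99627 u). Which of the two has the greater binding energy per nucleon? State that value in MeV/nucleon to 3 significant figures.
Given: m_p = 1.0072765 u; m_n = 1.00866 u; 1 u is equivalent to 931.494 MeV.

mercury-202: Σm = 80(1.0072765) + 122(1.00866) = 203.6386400 u; Δm = 1.7118800 u; E_B = 1594.6 MeV; E_B/A = 7.894 MeV
nitrogen-15: Σm = 7(1.0072765) + 8(1.00866) = 15.1202155 u; Δm = 0.1239455 u; E_B = 115.45 MeV; E_B/A = 7.697 MeV
mercury-202 has the higher binding energy per nucleon, so it is the more tightly bound nucleus.

mercury-202; 7.89 MeV/nucleon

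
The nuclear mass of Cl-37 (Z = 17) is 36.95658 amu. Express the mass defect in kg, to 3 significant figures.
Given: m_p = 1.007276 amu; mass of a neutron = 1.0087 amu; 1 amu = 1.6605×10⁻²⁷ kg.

5.66e-28 kg

Σm = 17·m_p + 20·m_n = 17.123692 + 20.1740 = 37.297692 amu
Δm = 37.297692 − 36.95658 = 0.341112 amu
In SI units: 0.341112 amu × 1.6605×10⁻²⁷ kg/amu = 5.6642e-28 kg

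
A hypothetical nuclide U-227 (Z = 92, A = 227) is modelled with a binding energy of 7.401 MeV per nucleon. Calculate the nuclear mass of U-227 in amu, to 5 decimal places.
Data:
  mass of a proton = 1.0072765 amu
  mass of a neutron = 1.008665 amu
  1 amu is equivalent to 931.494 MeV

Total binding energy = 227 × 7.401 = 1680.027 MeV
Mass defect = 1680.027 MeV / (931.494 MeV/amu) = 1.8035833 amu
Constituent mass = 92(1.0072765) + 135(1.008665) = 228.8392130 amu
Nuclear mass = 228.8392130 − 1.8035833 = 227.0356297 amu ≈ 227.03563 amu (to 5 decimal places)

227.03563 amu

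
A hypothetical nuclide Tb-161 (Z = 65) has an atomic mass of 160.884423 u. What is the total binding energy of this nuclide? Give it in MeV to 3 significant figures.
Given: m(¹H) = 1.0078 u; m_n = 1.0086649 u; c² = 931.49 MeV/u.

Mass of separated nucleons = 65(1.0078) + 96(1.0086649) = 65.5070 + 96.8318304 = 162.3388304 u
Δm = 162.3388304 − 160.884423 = 1.4544074 u
Binding energy = Δm·c² = 1.4544074 × 931.49 MeV/u = 1354.77 MeV

1350 MeV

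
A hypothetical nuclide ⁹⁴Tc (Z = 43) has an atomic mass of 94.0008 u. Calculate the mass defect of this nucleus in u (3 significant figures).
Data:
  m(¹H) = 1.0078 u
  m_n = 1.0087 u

0.778 u

The nucleus contains 43 protons and 94 − 43 = 51 neutrons.
Σm = 43·m(¹H) + 51·m_n = 43.3354 + 51.4437 = 94.7791 u
Mass defect Δm = 94.7791 − 94.0008 = 0.7783 u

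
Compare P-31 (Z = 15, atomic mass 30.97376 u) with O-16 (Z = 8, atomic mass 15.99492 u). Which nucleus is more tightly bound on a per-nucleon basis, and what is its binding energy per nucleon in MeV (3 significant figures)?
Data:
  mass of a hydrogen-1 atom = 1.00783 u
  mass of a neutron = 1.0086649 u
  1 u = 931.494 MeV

P-31: Σm = 15(1.00783) + 16(1.0086649) = 31.2560884 u; Δm = 0.2823284 u; E_B = 262.987 MeV; E_B/A = 8.483 MeV
O-16: Σm = 8(1.00783) + 8(1.0086649) = 16.1319592 u; Δm = 0.1370392 u; E_B = 127.65 MeV; E_B/A = 7.978 MeV
P-31 has the higher binding energy per nucleon, so it is the more tightly bound nucleus.

P-31; 8.48 MeV/nucleon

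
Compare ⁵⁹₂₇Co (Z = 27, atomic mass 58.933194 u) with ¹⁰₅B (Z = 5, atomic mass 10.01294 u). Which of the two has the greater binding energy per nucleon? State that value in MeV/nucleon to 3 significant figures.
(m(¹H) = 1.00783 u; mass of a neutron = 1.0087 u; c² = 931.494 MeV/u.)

⁵⁹₂₇Co: Σm = 27(1.00783) + 32(1.0087) = 59.48981 u; Δm = 0.556616 u; E_B = 518.48 MeV; E_B/A = 8.788 MeV
¹⁰₅B: Σm = 5(1.00783) + 5(1.0087) = 10.08265 u; Δm = 0.06971 u; E_B = 64.934 MeV; E_B/A = 6.493 MeV
⁵⁹₂₇Co has the higher binding energy per nucleon, so it is the more tightly bound nucleus.

⁵⁹₂₇Co; 8.79 MeV/nucleon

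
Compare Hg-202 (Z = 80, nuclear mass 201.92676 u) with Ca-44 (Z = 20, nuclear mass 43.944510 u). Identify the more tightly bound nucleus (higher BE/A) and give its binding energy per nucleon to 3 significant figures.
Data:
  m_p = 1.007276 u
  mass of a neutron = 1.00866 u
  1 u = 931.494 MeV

Ca-44; 8.66 MeV/nucleon

Hg-202: Σm = 80(1.007276) + 122(1.00866) = 203.638600 u; Δm = 1.711840 u; E_B = 1594.6 MeV; E_B/A = 7.894 MeV
Ca-44: Σm = 20(1.007276) + 24(1.00866) = 44.353360 u; Δm = 0.408850 u; E_B = 380.84 MeV; E_B/A = 8.655 MeV
Ca-44 has the higher binding energy per nucleon, so it is the more tightly bound nucleus.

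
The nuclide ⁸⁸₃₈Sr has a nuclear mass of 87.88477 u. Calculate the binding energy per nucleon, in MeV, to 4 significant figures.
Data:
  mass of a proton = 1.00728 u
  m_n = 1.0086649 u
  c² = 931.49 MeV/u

Mass of separated nucleons = 38(1.00728) + 50(1.0086649) = 38.27664 + 50.4332450 = 88.7098850 u
Δm = 88.7098850 − 87.88477 = 0.8251150 u
E_B = 0.8251150 × 931.49 = 768.586 MeV
Dividing by A = 88 gives 8.734 MeV per nucleon.

8.734 MeV/nucleon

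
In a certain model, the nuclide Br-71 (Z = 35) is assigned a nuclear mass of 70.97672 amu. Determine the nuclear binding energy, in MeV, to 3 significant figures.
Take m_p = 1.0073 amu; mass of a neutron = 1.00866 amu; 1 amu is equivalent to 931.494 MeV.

550 MeV

Mass of separated nucleons = 35(1.0073) + 36(1.00866) = 35.2555 + 36.31176 = 71.56726 amu
The mass defect is 71.56726 − 70.97672 = 0.59054 amu.
Converting to energy: 0.59054 amu × 931.494 MeV/amu = 550.084 MeV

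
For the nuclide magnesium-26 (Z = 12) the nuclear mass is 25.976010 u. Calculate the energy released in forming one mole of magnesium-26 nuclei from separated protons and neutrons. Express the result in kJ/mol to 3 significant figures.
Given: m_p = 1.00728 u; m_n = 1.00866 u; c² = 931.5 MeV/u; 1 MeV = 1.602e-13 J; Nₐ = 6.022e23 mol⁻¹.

2.09e+10 kJ/mol

Z = 12, so N = A − Z = 26 − 12 = 14.
Mass of separated nucleons = 12(1.00728) + 14(1.00866) = 12.08736 + 14.12124 = 26.20860 u
Mass defect Δm = 26.20860 − 25.976010 = 0.232590 u
Converting to energy: 0.232590 u × 931.5 MeV/u = 216.658 MeV
Per nucleus in joules: 216.658 MeV × 1.602e-13 J/MeV = 3.4709e-11 J
Per mole: 3.4709e-11 J × 6.022e23 mol⁻¹ = 2.0902e+13 J/mol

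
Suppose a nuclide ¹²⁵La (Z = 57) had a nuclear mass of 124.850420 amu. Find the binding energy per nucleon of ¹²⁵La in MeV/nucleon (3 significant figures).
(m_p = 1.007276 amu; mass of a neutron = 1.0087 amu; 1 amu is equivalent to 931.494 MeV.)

With 57 protons and 68 neutrons (A = 125):
Total constituent mass: 57 × 1.007276 + 68 × 1.0087 = 126.006332 amu
The mass defect is 126.006332 − 124.850420 = 1.155912 amu.
Binding energy = Δm·c² = 1.155912 × 931.494 MeV/amu = 1076.73 MeV
Dividing by A = 125 gives 8.614 MeV per nucleon.

8.61 MeV/nucleon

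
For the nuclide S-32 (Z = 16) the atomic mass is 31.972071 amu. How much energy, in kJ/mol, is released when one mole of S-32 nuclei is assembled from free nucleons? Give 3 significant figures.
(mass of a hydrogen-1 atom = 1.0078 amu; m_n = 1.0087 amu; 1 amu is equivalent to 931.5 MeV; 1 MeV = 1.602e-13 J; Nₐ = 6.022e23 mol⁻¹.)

Σm = 16·m(¹H) + 16·m_n = 16.1248 + 16.1392 = 32.2640 amu
Mass defect Δm = 32.2640 − 31.972071 = 0.291929 amu
E_B = 0.291929 × 931.5 = 271.932 MeV
Per nucleus in joules: 271.932 MeV × 1.602e-13 J/MeV = 4.3564e-11 J
Per mole: 4.3564e-11 J × 6.022e23 mol⁻¹ = 2.6234e+13 J/mol

2.62e+10 kJ/mol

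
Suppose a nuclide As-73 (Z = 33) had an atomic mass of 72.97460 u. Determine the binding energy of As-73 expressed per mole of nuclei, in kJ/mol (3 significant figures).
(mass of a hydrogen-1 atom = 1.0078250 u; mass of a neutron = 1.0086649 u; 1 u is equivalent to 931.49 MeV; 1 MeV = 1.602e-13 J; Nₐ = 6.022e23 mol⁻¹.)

Total constituent mass: 33 × 1.0078250 + 40 × 1.0086649 = 73.6048210 u
Mass defect Δm = 73.6048210 − 72.97460 = 0.6302210 u
E_B = 0.6302210 × 931.49 = 587.045 MeV
Per nucleus in joules: 587.045 MeV × 1.602e-13 J/MeV = 9.4045e-11 J
Per mole: 9.4045e-11 J × 6.022e23 mol⁻¹ = 5.6634e+13 J/mol

5.66e+10 kJ/mol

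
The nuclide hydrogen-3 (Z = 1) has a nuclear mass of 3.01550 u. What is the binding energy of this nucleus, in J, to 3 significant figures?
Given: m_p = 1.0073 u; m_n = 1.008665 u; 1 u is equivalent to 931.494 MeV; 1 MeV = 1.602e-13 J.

1.36e-12 J

With 1 protons and 2 neutrons (A = 3):
Total constituent mass: 1 × 1.0073 + 2 × 1.008665 = 3.024630 u
Mass defect Δm = 3.024630 − 3.01550 = 0.009130 u
E_B = 0.009130 × 931.494 = 8.50454 MeV
In joules: 8.50454 MeV × 1.602e-13 J/MeV = 1.3624e-12 J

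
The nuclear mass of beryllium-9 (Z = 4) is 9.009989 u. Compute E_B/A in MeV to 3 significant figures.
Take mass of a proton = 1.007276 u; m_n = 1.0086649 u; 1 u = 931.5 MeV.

6.46 MeV/nucleon

Mass of separated nucleons = 4(1.007276) + 5(1.0086649) = 4.029104 + 5.0433245 = 9.0724285 u
The mass defect is 9.0724285 − 9.009989 = 0.0624395 u.
Converting to energy: 0.0624395 u × 931.5 MeV/u = 58.1624 MeV
Per nucleon: 58.1624 / 9 = 6.462 MeV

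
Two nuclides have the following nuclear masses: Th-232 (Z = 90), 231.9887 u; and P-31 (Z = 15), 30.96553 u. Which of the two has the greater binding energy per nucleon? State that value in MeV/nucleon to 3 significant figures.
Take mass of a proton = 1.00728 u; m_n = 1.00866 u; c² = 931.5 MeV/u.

Th-232: Σm = 90(1.00728) + 142(1.00866) = 233.88492 u; Δm = 1.89622 u; E_B = 1766.3 MeV; E_B/A = 7.613 MeV
P-31: Σm = 15(1.00728) + 16(1.00866) = 31.24776 u; Δm = 0.28223 u; E_B = 262.90 MeV; E_B/A = 8.481 MeV
P-31 has the higher binding energy per nucleon, so it is the more tightly bound nucleus.

P-31; 8.48 MeV/nucleon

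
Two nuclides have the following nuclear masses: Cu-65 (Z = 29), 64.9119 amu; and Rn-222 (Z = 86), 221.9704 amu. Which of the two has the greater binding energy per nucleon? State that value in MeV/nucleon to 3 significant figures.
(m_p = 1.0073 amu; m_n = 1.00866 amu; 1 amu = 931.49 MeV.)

Cu-65; 8.76 MeV/nucleon

Cu-65: Σm = 29(1.0073) + 36(1.00866) = 65.52346 amu; Δm = 0.61156 amu; E_B = 569.66 MeV; E_B/A = 8.764 MeV
Rn-222: Σm = 86(1.0073) + 136(1.00866) = 223.80556 amu; Δm = 1.83516 amu; E_B = 1709.4 MeV; E_B/A = 7.700 MeV
Cu-65 has the higher binding energy per nucleon, so it is the more tightly bound nucleus.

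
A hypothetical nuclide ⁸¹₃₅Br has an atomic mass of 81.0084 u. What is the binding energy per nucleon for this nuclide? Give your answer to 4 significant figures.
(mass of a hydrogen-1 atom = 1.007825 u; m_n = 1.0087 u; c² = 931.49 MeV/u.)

Z = 35, so N = A − Z = 81 − 35 = 46.
Σm = 35·m(¹H) + 46·m_n = 35.273875 + 46.4002 = 81.674075 u
Δm = 81.674075 − 81.0084 = 0.665675 u
Binding energy = Δm·c² = 0.665675 × 931.49 MeV/u = 620.070 MeV
Per nucleon: 620.070 / 81 = 7.655 MeV

7.655 MeV/nucleon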